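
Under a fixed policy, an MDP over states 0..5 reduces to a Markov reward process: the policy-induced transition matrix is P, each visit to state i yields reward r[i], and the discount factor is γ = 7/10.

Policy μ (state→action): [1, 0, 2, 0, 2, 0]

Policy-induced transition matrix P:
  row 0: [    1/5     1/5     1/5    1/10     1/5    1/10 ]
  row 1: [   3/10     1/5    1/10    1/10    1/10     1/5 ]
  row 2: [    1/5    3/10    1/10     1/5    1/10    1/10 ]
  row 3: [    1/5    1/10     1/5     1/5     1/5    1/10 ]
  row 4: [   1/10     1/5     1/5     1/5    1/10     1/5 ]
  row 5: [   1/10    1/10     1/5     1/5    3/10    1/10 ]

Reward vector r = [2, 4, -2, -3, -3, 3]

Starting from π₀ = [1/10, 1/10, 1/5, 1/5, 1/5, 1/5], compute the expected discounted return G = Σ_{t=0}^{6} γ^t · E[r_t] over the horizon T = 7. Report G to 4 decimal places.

t=0: π = [0.1000, 0.1000, 0.2000, 0.2000, 0.2000, 0.2000], E[r] = -0.4000, γ^t·E[r] = -0.400000, running G = -0.400000
t=1: π = [0.1700, 0.1800, 0.1700, 0.1800, 0.1700, 0.1300], E[r] = 0.0600, γ^t·E[r] = 0.042000, running G = -0.358000
t=2: π = [0.1880, 0.1860, 0.1650, 0.1650, 0.1610, 0.1350], E[r] = 0.2170, γ^t·E[r] = 0.106330, running G = -0.251670
t=3: π = [0.1890, 0.1865, 0.1649, 0.1626, 0.1623, 0.1347], E[r] = 0.2236, γ^t·E[r] = 0.076695, running G = -0.174975
t=4: π = [0.1890, 0.1868, 0.1649, 0.1625, 0.1621, 0.1349], E[r] = 0.2262, γ^t·E[r] = 0.054313, running G = -0.120662
t=5: π = [0.1890, 0.1868, 0.1648, 0.1624, 0.1621, 0.1349], E[r] = 0.2263, γ^t·E[r] = 0.038037, running G = -0.082625
t=6: π = [0.1890, 0.1868, 0.1648, 0.1624, 0.1621, 0.1349], E[r] = 0.2263, γ^t·E[r] = 0.026624, running G = -0.056001

G = -0.0560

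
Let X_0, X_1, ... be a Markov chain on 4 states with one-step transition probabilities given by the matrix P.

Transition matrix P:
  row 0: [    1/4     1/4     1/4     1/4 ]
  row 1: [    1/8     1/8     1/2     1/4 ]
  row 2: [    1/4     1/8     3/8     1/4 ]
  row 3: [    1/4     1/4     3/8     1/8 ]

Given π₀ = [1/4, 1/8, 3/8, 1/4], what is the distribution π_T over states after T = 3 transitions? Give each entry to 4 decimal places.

π = [0.2273, 0.1812, 0.3694, 0.2222]

t=0: π = [0.2500, 0.1250, 0.3750, 0.2500]
t=1: π = [0.2344, 0.1875, 0.3594, 0.2188]
t=2: π = [0.2266, 0.1816, 0.3691, 0.2227]
t=3: π = [0.2273, 0.1812, 0.3694, 0.2222]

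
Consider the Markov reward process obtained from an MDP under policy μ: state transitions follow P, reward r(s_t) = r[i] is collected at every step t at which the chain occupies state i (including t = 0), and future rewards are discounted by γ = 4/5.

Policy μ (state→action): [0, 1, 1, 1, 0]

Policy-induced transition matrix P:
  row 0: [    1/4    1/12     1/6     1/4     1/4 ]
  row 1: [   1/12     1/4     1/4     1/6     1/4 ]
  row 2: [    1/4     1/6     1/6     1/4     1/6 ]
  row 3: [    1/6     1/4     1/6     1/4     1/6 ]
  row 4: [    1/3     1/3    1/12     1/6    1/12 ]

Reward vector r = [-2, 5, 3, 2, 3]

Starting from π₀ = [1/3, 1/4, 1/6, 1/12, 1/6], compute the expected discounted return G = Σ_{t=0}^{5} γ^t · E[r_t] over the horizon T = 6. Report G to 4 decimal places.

G = 7.4896

t=0: π = [0.3333, 0.2500, 0.1667, 0.0833, 0.1667], E[r] = 1.7500, γ^t·E[r] = 1.750000, running G = 1.750000
t=1: π = [0.2153, 0.1944, 0.1736, 0.2153, 0.2014], E[r] = 2.0972, γ^t·E[r] = 1.677778, running G = 3.427778
t=2: π = [0.2164, 0.2164, 0.1661, 0.2170, 0.1840], E[r] = 2.1337, γ^t·E[r] = 1.365556, running G = 4.793333
t=3: π = [0.2112, 0.2154, 0.1694, 0.2166, 0.1874], E[r] = 2.1583, γ^t·E[r] = 1.105062, running G = 5.898395
t=4: π = [0.2117, 0.2163, 0.1690, 0.2164, 0.1866], E[r] = 2.1579, γ^t·E[r] = 0.883867, running G = 6.782262
t=5: π = [0.2115, 0.2162, 0.1691, 0.2164, 0.1868], E[r] = 2.1586, γ^t·E[r] = 0.707343, running G = 7.489605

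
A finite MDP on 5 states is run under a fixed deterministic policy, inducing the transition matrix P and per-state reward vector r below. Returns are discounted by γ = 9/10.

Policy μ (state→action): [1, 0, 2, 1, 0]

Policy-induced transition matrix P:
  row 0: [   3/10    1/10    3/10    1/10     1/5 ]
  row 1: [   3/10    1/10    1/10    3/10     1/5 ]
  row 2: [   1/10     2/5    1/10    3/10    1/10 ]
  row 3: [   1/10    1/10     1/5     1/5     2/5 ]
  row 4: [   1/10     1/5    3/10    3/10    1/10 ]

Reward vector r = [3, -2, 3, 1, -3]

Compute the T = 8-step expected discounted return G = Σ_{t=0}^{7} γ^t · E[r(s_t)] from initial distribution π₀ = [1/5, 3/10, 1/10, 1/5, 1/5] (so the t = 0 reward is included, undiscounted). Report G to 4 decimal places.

t=0: π = [0.2000, 0.3000, 0.1000, 0.2000, 0.2000], E[r] = -0.1000, γ^t·E[r] = -0.100000, running G = -0.100000
t=1: π = [0.2000, 0.1500, 0.2000, 0.2400, 0.2100], E[r] = 0.5100, γ^t·E[r] = 0.459000, running G = 0.359000
t=2: π = [0.1700, 0.1810, 0.2060, 0.2360, 0.2070], E[r] = 0.3810, γ^t·E[r] = 0.308610, running G = 0.667610
t=3: π = [0.1702, 0.1825, 0.1990, 0.2424, 0.2059], E[r] = 0.3673, γ^t·E[r] = 0.267762, running G = 0.935372
t=4: π = [0.1705, 0.1803, 0.1995, 0.2417, 0.2080], E[r] = 0.3672, γ^t·E[r] = 0.240900, running G = 1.176272
t=5: π = [0.1702, 0.1806, 0.1999, 0.2417, 0.2076], E[r] = 0.3678, γ^t·E[r] = 0.217171, running G = 1.393443
t=6: π = [0.1702, 0.1807, 0.1997, 0.2418, 0.2076], E[r] = 0.3672, γ^t·E[r] = 0.195154, running G = 1.588597
t=7: π = [0.1702, 0.1807, 0.1997, 0.2418, 0.2076], E[r] = 0.3673, γ^t·E[r] = 0.175667, running G = 1.764264

G = 1.7643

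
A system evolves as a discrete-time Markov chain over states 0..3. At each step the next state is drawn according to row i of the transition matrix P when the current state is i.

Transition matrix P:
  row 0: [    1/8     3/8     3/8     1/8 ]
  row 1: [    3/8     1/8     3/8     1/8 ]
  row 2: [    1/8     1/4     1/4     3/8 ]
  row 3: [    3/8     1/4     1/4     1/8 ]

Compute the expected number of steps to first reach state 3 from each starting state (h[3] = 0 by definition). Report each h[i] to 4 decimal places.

First-step conditioning: h[3] = 0; for i ≠ 3, h[i] = 1 + Σ_k P[i][k]·h[k].
  h[0] = 1 + 1/8·h[0] + 3/8·h[1] + 3/8·h[2]
  h[1] = 1 + 3/8·h[0] + 1/8·h[1] + 3/8·h[2]
  h[2] = 1 + 1/8·h[0] + 1/4·h[1] + 1/4·h[2]
Solving the 3×3 linear system over states ≠ 3 gives exactly h = [24/5, 24/5, 56/15, 0] (h[3] = 0 is the target).

h = [4.8000, 4.8000, 3.7333, 0.0000]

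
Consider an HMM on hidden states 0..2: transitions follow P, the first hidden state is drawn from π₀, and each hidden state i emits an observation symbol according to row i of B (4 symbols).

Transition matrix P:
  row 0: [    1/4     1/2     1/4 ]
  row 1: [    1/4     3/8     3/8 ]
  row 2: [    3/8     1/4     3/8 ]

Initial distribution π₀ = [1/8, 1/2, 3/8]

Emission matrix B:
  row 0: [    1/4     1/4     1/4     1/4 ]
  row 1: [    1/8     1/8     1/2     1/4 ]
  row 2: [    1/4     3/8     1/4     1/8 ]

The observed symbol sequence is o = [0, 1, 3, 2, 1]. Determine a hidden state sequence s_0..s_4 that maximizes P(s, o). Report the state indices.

t=0: δ = [3.125e-02, 6.250e-02, 9.375e-02]  (obs o_0=0)
t=1: δ = [8.789e-03, 2.930e-03, 1.318e-02]  ψ = [2, 1, 2]  (obs o_1=1)
t=2: δ = [1.236e-03, 1.099e-03, 6.180e-04]  ψ = [2, 0, 2]  (obs o_2=3)
t=3: δ = [7.725e-05, 3.090e-04, 1.030e-04]  ψ = [0, 0, 1]  (obs o_3=2)
t=4: δ = [1.931e-05, 1.448e-05, 4.345e-05]  ψ = [1, 1, 1]  (obs o_4=1)
backtrack: best end state = 2; path = [2, 2, 0, 1, 2]

path = [2, 2, 0, 1, 2]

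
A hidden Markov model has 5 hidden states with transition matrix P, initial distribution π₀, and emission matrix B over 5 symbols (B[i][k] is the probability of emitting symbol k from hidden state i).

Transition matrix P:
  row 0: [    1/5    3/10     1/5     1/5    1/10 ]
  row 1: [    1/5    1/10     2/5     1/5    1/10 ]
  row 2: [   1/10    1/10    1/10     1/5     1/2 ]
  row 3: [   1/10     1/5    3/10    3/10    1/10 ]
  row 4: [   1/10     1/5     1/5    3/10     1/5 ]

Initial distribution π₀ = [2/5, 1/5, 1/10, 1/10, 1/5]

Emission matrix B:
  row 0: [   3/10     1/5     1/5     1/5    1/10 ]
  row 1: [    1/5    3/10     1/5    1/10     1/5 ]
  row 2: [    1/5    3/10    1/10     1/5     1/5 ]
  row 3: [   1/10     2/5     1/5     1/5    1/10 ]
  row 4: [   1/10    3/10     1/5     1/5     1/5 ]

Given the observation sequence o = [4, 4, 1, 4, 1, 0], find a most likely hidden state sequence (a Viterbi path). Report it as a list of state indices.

t=0: δ = [4.000e-02, 4.000e-02, 2.000e-02, 1.000e-02, 4.000e-02]  (obs o_0=4)
t=1: δ = [8.000e-04, 2.400e-03, 3.200e-03, 1.200e-03, 2.000e-03]  ψ = [0, 0, 1, 4, 2]  (obs o_1=4)
t=2: δ = [9.600e-05, 1.200e-04, 2.880e-04, 2.560e-04, 4.800e-04]  ψ = [1, 4, 1, 2, 2]  (obs o_2=1)
t=3: δ = [4.800e-06, 1.920e-05, 1.920e-05, 1.440e-05, 2.880e-05]  ψ = [4, 4, 4, 4, 2]  (obs o_3=4)
t=4: δ = [7.680e-07, 1.728e-06, 2.304e-06, 3.456e-06, 2.880e-06]  ψ = [1, 4, 1, 4, 2]  (obs o_4=1)
t=5: δ = [1.037e-07, 1.382e-07, 2.074e-07, 1.037e-07, 1.152e-07]  ψ = [1, 3, 3, 3, 2]  (obs o_5=0)
backtrack: best end state = 2; path = [0, 1, 2, 4, 3, 2]

path = [0, 1, 2, 4, 3, 2]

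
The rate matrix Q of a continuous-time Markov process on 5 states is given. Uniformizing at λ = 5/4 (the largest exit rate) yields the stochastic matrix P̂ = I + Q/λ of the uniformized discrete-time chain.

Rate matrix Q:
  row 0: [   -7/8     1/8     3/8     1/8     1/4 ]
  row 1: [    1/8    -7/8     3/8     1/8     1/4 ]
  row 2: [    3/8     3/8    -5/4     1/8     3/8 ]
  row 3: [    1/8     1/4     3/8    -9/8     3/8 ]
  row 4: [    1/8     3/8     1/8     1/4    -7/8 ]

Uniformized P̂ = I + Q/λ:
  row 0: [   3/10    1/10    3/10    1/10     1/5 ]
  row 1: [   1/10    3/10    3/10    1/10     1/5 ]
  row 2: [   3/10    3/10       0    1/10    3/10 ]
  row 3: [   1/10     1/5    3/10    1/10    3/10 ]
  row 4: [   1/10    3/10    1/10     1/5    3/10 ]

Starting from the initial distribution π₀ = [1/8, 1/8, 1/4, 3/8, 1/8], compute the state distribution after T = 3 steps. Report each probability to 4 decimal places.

π = [0.1720, 0.2523, 0.1928, 0.1259, 0.2571]

t=0: π = [0.1250, 0.1250, 0.2500, 0.3750, 0.1250]
t=1: π = [0.1750, 0.2375, 0.2000, 0.1125, 0.2750]
t=2: π = [0.1750, 0.2538, 0.1850, 0.1275, 0.2588]
t=3: π = [0.1720, 0.2523, 0.1928, 0.1259, 0.2571]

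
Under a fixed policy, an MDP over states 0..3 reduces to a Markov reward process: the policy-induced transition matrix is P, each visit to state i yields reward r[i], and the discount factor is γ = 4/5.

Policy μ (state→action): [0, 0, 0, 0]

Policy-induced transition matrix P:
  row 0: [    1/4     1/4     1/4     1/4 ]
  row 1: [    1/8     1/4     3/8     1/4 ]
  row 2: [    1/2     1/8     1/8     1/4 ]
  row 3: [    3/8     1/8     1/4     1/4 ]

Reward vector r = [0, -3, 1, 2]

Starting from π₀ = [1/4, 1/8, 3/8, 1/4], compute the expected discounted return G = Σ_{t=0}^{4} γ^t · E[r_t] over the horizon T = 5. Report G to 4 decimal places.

t=0: π = [0.2500, 0.1250, 0.3750, 0.2500], E[r] = 0.5000, γ^t·E[r] = 0.500000, running G = 0.500000
t=1: π = [0.3594, 0.1719, 0.2188, 0.2500], E[r] = 0.2031, γ^t·E[r] = 0.162500, running G = 0.662500
t=2: π = [0.3145, 0.1914, 0.2441, 0.2500], E[r] = 0.1699, γ^t·E[r] = 0.108750, running G = 0.771250
t=3: π = [0.3184, 0.1882, 0.2434, 0.2500], E[r] = 0.1787, γ^t·E[r] = 0.091500, running G = 0.862750
t=4: π = [0.3186, 0.1883, 0.2431, 0.2500], E[r] = 0.1781, γ^t·E[r] = 0.072963, running G = 0.935713

G = 0.9357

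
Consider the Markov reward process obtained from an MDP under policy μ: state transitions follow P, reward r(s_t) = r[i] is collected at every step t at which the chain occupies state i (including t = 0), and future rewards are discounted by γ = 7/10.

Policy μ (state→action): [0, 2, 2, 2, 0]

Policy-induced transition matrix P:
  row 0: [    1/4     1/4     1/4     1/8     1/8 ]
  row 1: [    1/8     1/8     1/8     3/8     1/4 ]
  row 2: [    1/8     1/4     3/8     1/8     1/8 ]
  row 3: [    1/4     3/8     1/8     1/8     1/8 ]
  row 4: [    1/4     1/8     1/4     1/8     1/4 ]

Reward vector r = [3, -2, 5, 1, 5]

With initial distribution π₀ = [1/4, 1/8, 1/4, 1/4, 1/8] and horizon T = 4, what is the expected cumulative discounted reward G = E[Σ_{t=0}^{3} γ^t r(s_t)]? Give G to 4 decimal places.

G = 6.1219

t=0: π = [0.2500, 0.1250, 0.2500, 0.2500, 0.1250], E[r] = 2.6250, γ^t·E[r] = 2.625000, running G = 2.625000
t=1: π = [0.2031, 0.2500, 0.2344, 0.1563, 0.1563], E[r] = 2.2188, γ^t·E[r] = 1.553125, running G = 4.178125
t=2: π = [0.1895, 0.2188, 0.2285, 0.1875, 0.1758], E[r] = 2.3398, γ^t·E[r] = 1.146523, running G = 5.324648
t=3: π = [0.1941, 0.2241, 0.2278, 0.1797, 0.1743], E[r] = 2.3242, γ^t·E[r] = 0.797207, running G = 6.121855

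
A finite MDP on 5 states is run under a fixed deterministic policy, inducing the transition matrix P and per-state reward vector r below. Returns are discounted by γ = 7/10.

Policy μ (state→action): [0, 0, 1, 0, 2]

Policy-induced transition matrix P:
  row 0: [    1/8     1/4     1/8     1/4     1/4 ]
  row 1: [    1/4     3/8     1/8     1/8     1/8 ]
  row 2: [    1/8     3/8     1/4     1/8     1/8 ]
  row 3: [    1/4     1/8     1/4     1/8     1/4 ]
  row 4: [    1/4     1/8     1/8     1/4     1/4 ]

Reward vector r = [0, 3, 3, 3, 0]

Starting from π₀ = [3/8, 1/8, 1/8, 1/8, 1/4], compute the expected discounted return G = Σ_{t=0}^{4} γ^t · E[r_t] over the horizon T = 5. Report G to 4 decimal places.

G = 4.2900

t=0: π = [0.3750, 0.1250, 0.1250, 0.1250, 0.2500], E[r] = 1.1250, γ^t·E[r] = 1.125000, running G = 1.125000
t=1: π = [0.1875, 0.2344, 0.1563, 0.2031, 0.2188], E[r] = 1.7813, γ^t·E[r] = 1.246875, running G = 2.371875
t=2: π = [0.2070, 0.2461, 0.1699, 0.1758, 0.2012], E[r] = 1.7754, γ^t·E[r] = 0.869941, running G = 3.241816
t=3: π = [0.2029, 0.2549, 0.1682, 0.1760, 0.1980], E[r] = 1.7974, γ^t·E[r] = 0.616496, running G = 3.858312
t=4: π = [0.2036, 0.2561, 0.1680, 0.1751, 0.1971], E[r] = 1.7978, γ^t·E[r] = 0.431657, running G = 4.289969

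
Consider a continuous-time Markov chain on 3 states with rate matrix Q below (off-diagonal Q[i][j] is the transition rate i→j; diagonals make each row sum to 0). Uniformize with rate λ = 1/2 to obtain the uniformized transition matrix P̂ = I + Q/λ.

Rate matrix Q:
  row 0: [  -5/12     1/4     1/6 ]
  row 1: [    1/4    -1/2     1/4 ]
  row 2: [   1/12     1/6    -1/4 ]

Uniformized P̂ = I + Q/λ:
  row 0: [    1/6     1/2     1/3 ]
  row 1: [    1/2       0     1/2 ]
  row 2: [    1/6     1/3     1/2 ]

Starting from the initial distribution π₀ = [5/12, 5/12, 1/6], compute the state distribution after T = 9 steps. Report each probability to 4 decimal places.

π = [0.2609, 0.2826, 0.4565]

t=0: π = [0.4167, 0.4167, 0.1667]
t=1: π = [0.3056, 0.2639, 0.4306]
t=2: π = [0.2546, 0.2963, 0.4491]
t=3: π = [0.2654, 0.2770, 0.4576]
t=4: π = [0.2590, 0.2852, 0.4558]
t=5: π = [0.2617, 0.2814, 0.4568]
t=6: π = [0.2605, 0.2832, 0.4564]
t=7: π = [0.2611, 0.2824, 0.4566]
t=8: π = [0.2608, 0.2827, 0.4565]
t=9: π = [0.2609, 0.2826, 0.4565]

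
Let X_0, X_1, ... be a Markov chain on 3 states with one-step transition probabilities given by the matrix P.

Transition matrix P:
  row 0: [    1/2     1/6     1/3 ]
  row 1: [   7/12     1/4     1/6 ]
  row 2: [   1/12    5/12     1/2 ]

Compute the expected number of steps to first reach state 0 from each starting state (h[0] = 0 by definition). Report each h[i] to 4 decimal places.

First-step conditioning: h[0] = 0; for i ≠ 0, h[i] = 1 + Σ_k P[i][k]·h[k].
  h[1] = 1 + 1/4·h[1] + 1/6·h[2]
  h[2] = 1 + 5/12·h[1] + 1/2·h[2]
Solving the 2×2 linear system over states ≠ 0 gives exactly h = [0, 24/11, 42/11] (h[0] = 0 is the target).

h = [0.0000, 2.1818, 3.8182]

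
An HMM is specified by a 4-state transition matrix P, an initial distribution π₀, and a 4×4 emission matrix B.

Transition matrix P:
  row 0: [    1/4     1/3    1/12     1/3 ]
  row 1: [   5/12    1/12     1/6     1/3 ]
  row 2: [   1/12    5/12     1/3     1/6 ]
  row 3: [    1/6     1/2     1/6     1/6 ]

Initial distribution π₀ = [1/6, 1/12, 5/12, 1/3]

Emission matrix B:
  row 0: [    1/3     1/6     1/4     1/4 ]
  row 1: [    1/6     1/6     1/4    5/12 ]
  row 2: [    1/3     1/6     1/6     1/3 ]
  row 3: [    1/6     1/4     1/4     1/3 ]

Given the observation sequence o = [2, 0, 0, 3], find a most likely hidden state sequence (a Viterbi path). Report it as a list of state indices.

path = [2, 2, 2, 1]

t=0: δ = [4.167e-02, 2.083e-02, 6.944e-02, 8.333e-02]  (obs o_0=2)
t=1: δ = [4.630e-03, 6.944e-03, 7.716e-03, 2.315e-03]  ψ = [3, 3, 2, 0]  (obs o_1=0)
t=2: δ = [9.645e-04, 5.358e-04, 8.573e-04, 3.858e-04]  ψ = [1, 2, 2, 1]  (obs o_2=0)
t=3: δ = [6.028e-05, 1.488e-04, 9.526e-05, 1.072e-04]  ψ = [0, 2, 2, 0]  (obs o_3=3)
backtrack: best end state = 1; path = [2, 2, 2, 1]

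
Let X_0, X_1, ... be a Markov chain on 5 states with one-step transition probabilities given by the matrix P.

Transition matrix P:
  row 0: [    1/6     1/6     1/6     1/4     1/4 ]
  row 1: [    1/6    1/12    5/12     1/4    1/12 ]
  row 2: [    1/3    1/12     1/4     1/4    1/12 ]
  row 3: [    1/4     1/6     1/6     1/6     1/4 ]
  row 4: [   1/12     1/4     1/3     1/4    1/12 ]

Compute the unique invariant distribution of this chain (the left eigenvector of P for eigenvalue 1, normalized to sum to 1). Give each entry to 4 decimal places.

π = [0.2145, 0.1467, 0.2505, 0.2308, 0.1575]

Balance equations π_j = Σ_i π_i·P[i][j]:
  π_0 = 1/6·π_0 + 1/6·π_1 + 1/3·π_2 + 1/4·π_3 + 1/12·π_4
  π_1 = 1/6·π_0 + 1/12·π_1 + 1/12·π_2 + 1/6·π_3 + 1/4·π_4
  π_2 = 1/6·π_0 + 5/12·π_1 + 1/4·π_2 + 1/6·π_3 + 1/3·π_4
  π_3 = 1/4·π_0 + 1/4·π_1 + 1/4·π_2 + 1/6·π_3 + 1/4·π_4
  normalize: π_0 + π_1 + π_2 + π_3 + π_4 = 1
Solving the linear system gives exactly π = [739/3445, 311/2120, 531/2120, 3/13, 167/1060].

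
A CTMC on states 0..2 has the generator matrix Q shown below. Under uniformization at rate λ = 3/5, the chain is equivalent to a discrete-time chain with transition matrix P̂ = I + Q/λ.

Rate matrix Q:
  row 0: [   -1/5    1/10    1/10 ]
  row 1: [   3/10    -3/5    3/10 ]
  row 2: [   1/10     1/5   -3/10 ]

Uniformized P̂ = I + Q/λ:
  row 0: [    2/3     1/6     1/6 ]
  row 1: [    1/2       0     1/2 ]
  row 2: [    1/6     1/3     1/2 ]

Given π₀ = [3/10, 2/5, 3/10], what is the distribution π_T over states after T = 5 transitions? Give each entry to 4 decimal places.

π = [0.4605, 0.1923, 0.3471]

t=0: π = [0.3000, 0.4000, 0.3000]
t=1: π = [0.4500, 0.1500, 0.4000]
t=2: π = [0.4417, 0.2083, 0.3500]
t=3: π = [0.4569, 0.1903, 0.3528]
t=4: π = [0.4586, 0.1938, 0.3477]
t=5: π = [0.4605, 0.1923, 0.3471]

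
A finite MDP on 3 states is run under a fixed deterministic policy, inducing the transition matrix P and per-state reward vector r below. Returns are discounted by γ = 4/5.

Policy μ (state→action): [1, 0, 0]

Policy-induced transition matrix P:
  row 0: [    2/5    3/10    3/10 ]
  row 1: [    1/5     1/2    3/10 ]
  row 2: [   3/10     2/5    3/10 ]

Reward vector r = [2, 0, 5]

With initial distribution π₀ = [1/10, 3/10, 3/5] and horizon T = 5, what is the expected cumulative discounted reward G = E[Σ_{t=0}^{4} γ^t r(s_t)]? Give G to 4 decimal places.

t=0: π = [0.1000, 0.3000, 0.6000], E[r] = 3.2000, γ^t·E[r] = 3.200000, running G = 3.200000
t=1: π = [0.2800, 0.4200, 0.3000], E[r] = 2.0600, γ^t·E[r] = 1.648000, running G = 4.848000
t=2: π = [0.2860, 0.4140, 0.3000], E[r] = 2.0720, γ^t·E[r] = 1.326080, running G = 6.174080
t=3: π = [0.2872, 0.4128, 0.3000], E[r] = 2.0744, γ^t·E[r] = 1.062093, running G = 7.236173
t=4: π = [0.2874, 0.4126, 0.3000], E[r] = 2.0749, γ^t·E[r] = 0.849871, running G = 8.086044

G = 8.0860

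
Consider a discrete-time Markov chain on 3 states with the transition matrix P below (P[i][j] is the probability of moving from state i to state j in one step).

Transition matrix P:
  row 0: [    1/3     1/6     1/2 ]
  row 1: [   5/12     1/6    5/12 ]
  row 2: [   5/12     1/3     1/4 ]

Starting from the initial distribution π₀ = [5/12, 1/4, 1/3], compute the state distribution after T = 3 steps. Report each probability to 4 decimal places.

t=0: π = [0.4167, 0.2500, 0.3333]
t=1: π = [0.3819, 0.2222, 0.3958]
t=2: π = [0.3848, 0.2326, 0.3825]
t=3: π = [0.3846, 0.2304, 0.3850]

π = [0.3846, 0.2304, 0.3850]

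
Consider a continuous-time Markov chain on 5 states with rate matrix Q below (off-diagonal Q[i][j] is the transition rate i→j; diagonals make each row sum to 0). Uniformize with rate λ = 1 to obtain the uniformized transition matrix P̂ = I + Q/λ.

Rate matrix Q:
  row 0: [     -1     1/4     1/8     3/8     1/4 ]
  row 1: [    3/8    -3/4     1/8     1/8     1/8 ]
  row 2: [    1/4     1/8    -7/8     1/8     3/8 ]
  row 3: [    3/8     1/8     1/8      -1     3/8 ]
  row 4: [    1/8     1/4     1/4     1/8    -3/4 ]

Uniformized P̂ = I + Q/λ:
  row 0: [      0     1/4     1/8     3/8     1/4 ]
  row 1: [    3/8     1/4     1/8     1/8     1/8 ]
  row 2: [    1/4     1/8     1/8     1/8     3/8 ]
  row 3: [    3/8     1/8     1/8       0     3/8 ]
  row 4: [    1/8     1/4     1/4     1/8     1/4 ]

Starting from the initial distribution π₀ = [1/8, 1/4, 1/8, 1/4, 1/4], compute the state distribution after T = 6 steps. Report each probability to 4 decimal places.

π = [0.2101, 0.2107, 0.1579, 0.1583, 0.2631]

t=0: π = [0.1250, 0.2500, 0.1250, 0.2500, 0.2500]
t=1: π = [0.2500, 0.2031, 0.1563, 0.1250, 0.2656]
t=2: π = [0.1953, 0.2148, 0.1582, 0.1719, 0.2598]
t=3: π = [0.2170, 0.2087, 0.1575, 0.1523, 0.2644]
t=4: π = [0.2078, 0.2113, 0.1581, 0.1602, 0.2626]
t=5: π = [0.2117, 0.2102, 0.1578, 0.1569, 0.2634]
t=6: π = [0.2101, 0.2107, 0.1579, 0.1583, 0.2631]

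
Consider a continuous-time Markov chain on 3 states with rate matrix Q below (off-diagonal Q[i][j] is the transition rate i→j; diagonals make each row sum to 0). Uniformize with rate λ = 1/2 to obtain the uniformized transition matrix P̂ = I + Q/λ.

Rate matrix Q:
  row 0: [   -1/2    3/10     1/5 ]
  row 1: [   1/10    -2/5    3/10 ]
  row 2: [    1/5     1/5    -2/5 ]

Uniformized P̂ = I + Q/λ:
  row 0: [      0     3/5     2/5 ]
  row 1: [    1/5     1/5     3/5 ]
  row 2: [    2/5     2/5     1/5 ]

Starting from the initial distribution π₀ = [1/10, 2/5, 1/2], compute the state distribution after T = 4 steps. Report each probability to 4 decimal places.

t=0: π = [0.1000, 0.4000, 0.5000]
t=1: π = [0.2800, 0.3400, 0.3800]
t=2: π = [0.2200, 0.3880, 0.3920]
t=3: π = [0.2344, 0.3664, 0.3992]
t=4: π = [0.2330, 0.3736, 0.3934]

π = [0.2330, 0.3736, 0.3934]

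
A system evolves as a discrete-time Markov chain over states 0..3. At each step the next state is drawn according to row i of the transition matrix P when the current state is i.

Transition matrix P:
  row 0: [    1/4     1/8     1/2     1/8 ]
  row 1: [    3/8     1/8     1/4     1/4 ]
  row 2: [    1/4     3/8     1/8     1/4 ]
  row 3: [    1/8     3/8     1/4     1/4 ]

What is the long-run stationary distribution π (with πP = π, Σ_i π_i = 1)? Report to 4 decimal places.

π = [0.2539, 0.2492, 0.2786, 0.2183]

Balance equations π_j = Σ_i π_i·P[i][j]:
  π_0 = 1/4·π_0 + 3/8·π_1 + 1/4·π_2 + 1/8·π_3
  π_1 = 1/8·π_0 + 1/8·π_1 + 3/8·π_2 + 3/8·π_3
  π_2 = 1/2·π_0 + 1/4·π_1 + 1/8·π_2 + 1/4·π_3
  normalize: π_0 + π_1 + π_2 + π_3 = 1
Solving the linear system gives exactly π = [82/323, 161/646, 90/323, 141/646].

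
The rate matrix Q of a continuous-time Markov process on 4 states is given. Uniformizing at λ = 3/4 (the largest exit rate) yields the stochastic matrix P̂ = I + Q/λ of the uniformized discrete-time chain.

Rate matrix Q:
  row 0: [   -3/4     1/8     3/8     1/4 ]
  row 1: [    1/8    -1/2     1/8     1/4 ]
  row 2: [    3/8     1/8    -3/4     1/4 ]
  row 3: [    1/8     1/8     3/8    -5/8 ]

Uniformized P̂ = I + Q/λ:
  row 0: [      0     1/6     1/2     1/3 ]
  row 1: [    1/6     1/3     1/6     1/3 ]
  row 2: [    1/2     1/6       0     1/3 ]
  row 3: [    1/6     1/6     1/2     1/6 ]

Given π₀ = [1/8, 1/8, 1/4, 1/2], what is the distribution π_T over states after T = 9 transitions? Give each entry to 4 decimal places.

π = [0.2252, 0.2000, 0.2890, 0.2857]

t=0: π = [0.1250, 0.1250, 0.2500, 0.5000]
t=1: π = [0.2292, 0.1875, 0.3333, 0.2500]
t=2: π = [0.2396, 0.1979, 0.2708, 0.2917]
t=3: π = [0.2170, 0.1997, 0.2986, 0.2847]
t=4: π = [0.2300, 0.1999, 0.2841, 0.2859]
t=5: π = [0.2230, 0.2000, 0.2913, 0.2857]
t=6: π = [0.2266, 0.2000, 0.2877, 0.2857]
t=7: π = [0.2248, 0.2000, 0.2895, 0.2857]
t=8: π = [0.2257, 0.2000, 0.2886, 0.2857]
t=9: π = [0.2252, 0.2000, 0.2890, 0.2857]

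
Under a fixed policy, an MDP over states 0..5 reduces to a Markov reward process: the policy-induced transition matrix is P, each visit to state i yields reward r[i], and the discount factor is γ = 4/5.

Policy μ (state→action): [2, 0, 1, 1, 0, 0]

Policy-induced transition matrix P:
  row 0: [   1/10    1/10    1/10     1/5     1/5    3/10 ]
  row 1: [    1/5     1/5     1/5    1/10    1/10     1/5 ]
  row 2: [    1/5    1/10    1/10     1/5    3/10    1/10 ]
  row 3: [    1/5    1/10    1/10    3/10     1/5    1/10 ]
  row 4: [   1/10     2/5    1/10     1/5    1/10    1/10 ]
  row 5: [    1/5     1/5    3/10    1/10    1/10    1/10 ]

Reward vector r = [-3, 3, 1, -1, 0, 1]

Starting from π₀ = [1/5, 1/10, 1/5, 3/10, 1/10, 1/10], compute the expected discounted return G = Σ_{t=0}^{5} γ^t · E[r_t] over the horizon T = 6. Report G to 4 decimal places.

t=0: π = [0.2000, 0.1000, 0.2000, 0.3000, 0.1000, 0.1000], E[r] = -0.3000, γ^t·E[r] = -0.300000, running G = -0.300000
t=1: π = [0.1700, 0.1500, 0.1300, 0.2100, 0.1900, 0.1500], E[r] = 0.0100, γ^t·E[r] = 0.008000, running G = -0.292000
t=2: π = [0.1640, 0.1870, 0.1450, 0.1910, 0.1640, 0.1490], E[r] = 0.1720, γ^t·E[r] = 0.110080, running G = -0.181920
t=3: π = [0.1672, 0.1828, 0.1485, 0.1855, 0.1645, 0.1515], E[r] = 0.1613, γ^t·E[r] = 0.082586, running G = -0.099334
t=4: π = [0.1668, 0.1828, 0.1486, 0.1851, 0.1650, 0.1517], E[r] = 0.1630, γ^t·E[r] = 0.066777, running G = -0.032557
t=5: π = [0.1668, 0.1829, 0.1486, 0.1851, 0.1649, 0.1516], E[r] = 0.1636, γ^t·E[r] = 0.053598, running G = 0.021040

G = 0.0210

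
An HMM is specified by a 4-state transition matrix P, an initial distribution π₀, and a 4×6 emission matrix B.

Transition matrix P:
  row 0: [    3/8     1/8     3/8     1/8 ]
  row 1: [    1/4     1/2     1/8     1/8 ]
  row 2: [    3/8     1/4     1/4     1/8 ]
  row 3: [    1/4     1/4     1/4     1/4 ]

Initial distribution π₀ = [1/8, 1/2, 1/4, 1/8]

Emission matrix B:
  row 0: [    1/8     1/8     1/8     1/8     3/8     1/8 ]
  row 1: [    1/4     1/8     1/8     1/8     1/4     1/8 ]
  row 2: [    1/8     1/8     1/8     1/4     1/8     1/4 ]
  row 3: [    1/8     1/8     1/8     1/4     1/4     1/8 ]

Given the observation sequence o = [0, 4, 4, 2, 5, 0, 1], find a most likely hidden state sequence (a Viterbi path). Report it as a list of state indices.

t=0: δ = [1.562e-02, 1.250e-01, 3.125e-02, 1.562e-02]  (obs o_0=0)
t=1: δ = [1.172e-02, 1.562e-02, 1.953e-03, 3.906e-03]  ψ = [1, 1, 1, 1]  (obs o_1=4)
t=2: δ = [1.648e-03, 1.953e-03, 5.493e-04, 4.883e-04]  ψ = [0, 1, 0, 1]  (obs o_2=4)
t=3: δ = [7.725e-05, 1.221e-04, 7.725e-05, 3.052e-05]  ψ = [0, 1, 0, 1]  (obs o_3=2)
t=4: δ = [3.815e-06, 7.629e-06, 7.242e-06, 1.907e-06]  ψ = [1, 1, 0, 1]  (obs o_4=5)
t=5: δ = [3.395e-07, 9.537e-07, 2.263e-07, 1.192e-07]  ψ = [2, 1, 2, 1]  (obs o_5=0)
t=6: δ = [2.980e-08, 5.960e-08, 1.591e-08, 1.490e-08]  ψ = [1, 1, 0, 1]  (obs o_6=1)
backtrack: best end state = 1; path = [1, 1, 1, 1, 1, 1, 1]

path = [1, 1, 1, 1, 1, 1, 1]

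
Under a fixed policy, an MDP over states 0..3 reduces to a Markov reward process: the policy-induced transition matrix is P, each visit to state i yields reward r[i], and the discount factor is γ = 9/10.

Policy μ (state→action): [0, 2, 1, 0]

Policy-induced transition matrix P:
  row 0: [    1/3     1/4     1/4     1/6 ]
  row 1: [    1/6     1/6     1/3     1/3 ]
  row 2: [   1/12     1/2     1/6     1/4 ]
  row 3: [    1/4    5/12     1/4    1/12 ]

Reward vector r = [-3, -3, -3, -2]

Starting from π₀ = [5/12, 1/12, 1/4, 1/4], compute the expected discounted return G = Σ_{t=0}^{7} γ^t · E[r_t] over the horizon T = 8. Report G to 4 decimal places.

G = -15.8225

t=0: π = [0.4167, 0.0833, 0.2500, 0.2500], E[r] = -2.7500, γ^t·E[r] = -2.750000, running G = -2.750000
t=1: π = [0.2361, 0.3472, 0.2361, 0.1806], E[r] = -2.8194, γ^t·E[r] = -2.537500, running G = -5.287500
t=2: π = [0.2014, 0.3102, 0.2593, 0.2292], E[r] = -2.7708, γ^t·E[r] = -2.244375, running G = -7.531875
t=3: π = [0.1977, 0.3272, 0.2542, 0.2209], E[r] = -2.7791, γ^t·E[r] = -2.025984, running G = -9.557859
t=4: π = [0.1968, 0.3231, 0.2561, 0.2240], E[r] = -2.7760, γ^t·E[r] = -1.821350, running G = -11.379210
t=5: π = [0.1968, 0.3244, 0.2556, 0.2232], E[r] = -2.7768, γ^t·E[r] = -1.639677, running G = -13.018886
t=6: π = [0.1968, 0.3241, 0.2557, 0.2234], E[r] = -2.7766, γ^t·E[r] = -1.475580, running G = -14.494466
t=7: π = [0.1968, 0.3242, 0.2557, 0.2234], E[r] = -2.7766, γ^t·E[r] = -1.328054, running G = -15.822520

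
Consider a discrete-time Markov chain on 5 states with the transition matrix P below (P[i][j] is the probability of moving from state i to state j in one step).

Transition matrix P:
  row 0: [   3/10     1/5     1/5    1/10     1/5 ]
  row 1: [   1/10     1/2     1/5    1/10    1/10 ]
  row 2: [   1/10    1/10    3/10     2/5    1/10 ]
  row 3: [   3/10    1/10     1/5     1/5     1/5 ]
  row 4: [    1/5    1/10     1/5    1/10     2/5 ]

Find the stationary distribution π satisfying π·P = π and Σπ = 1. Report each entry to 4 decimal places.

Balance equations π_j = Σ_i π_i·P[i][j]:
  π_0 = 3/10·π_0 + 1/10·π_1 + 1/10·π_2 + 3/10·π_3 + 1/5·π_4
  π_1 = 1/5·π_0 + 1/2·π_1 + 1/10·π_2 + 1/10·π_3 + 1/10·π_4
  π_2 = 1/5·π_0 + 1/5·π_1 + 3/10·π_2 + 1/5·π_3 + 1/5·π_4
  π_3 = 1/10·π_0 + 1/10·π_1 + 2/5·π_2 + 1/5·π_3 + 1/10·π_4
  normalize: π_0 + π_1 + π_2 + π_3 + π_4 = 1
Solving the linear system gives exactly π = [97/495, 296/1485, 2/9, 5/27, 293/1485].

π = [0.1960, 0.1993, 0.2222, 0.1852, 0.1973]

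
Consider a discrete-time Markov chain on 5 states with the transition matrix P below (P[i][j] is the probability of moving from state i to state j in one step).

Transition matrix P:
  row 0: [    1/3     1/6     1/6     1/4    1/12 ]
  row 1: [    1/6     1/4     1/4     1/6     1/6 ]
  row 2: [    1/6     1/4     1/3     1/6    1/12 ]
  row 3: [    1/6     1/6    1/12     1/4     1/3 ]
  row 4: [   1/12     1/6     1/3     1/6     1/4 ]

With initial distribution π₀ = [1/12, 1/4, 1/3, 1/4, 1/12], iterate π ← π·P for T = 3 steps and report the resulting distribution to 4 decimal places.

t=0: π = [0.0833, 0.2500, 0.3333, 0.2500, 0.0833]
t=1: π = [0.1736, 0.2153, 0.2361, 0.1944, 0.1806]
t=2: π = [0.1806, 0.2043, 0.2378, 0.1973, 0.1800]
t=3: π = [0.1818, 0.2035, 0.2369, 0.1982, 0.1797]

π = [0.1818, 0.2035, 0.2369, 0.1982, 0.1797]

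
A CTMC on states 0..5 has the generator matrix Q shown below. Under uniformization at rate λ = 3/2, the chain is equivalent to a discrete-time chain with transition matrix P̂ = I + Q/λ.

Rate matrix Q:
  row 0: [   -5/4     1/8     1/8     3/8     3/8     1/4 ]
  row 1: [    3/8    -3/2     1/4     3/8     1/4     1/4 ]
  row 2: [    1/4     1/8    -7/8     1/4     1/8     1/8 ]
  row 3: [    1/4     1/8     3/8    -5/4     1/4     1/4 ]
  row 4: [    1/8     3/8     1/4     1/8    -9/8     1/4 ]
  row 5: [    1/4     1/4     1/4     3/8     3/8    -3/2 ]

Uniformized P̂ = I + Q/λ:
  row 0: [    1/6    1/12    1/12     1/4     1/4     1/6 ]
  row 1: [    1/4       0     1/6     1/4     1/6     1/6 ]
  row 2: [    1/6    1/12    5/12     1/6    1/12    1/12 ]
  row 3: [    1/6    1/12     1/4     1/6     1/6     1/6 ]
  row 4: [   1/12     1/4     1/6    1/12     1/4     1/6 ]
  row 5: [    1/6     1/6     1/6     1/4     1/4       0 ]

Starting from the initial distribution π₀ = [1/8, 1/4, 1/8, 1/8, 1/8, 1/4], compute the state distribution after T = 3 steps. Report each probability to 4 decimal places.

t=0: π = [0.1250, 0.2500, 0.1250, 0.1250, 0.1250, 0.2500]
t=1: π = [0.1771, 0.1042, 0.1979, 0.2083, 0.1979, 0.1146]
t=2: π = [0.1589, 0.1172, 0.2188, 0.1832, 0.1910, 0.1311]
t=3: π = [0.1605, 0.1163, 0.2234, 0.1847, 0.1885, 0.1266]

π = [0.1605, 0.1163, 0.2234, 0.1847, 0.1885, 0.1266]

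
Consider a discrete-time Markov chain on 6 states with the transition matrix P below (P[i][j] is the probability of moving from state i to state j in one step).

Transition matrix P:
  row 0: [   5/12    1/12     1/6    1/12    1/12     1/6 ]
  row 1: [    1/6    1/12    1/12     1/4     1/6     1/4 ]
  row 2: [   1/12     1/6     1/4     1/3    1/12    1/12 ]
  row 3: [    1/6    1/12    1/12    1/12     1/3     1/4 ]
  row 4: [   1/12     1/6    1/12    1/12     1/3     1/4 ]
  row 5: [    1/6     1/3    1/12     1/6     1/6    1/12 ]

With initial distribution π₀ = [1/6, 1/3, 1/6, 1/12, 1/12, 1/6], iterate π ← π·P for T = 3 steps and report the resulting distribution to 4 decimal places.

π = [0.1873, 0.1559, 0.1191, 0.1540, 0.2000, 0.1837]

t=0: π = [0.1667, 0.3333, 0.1667, 0.0833, 0.0833, 0.1667]
t=1: π = [0.1875, 0.1458, 0.1250, 0.1944, 0.1667, 0.1806]
t=2: π = [0.1892, 0.1528, 0.1198, 0.1539, 0.2008, 0.1834]
t=3: π = [0.1873, 0.1559, 0.1191, 0.1540, 0.2000, 0.1837]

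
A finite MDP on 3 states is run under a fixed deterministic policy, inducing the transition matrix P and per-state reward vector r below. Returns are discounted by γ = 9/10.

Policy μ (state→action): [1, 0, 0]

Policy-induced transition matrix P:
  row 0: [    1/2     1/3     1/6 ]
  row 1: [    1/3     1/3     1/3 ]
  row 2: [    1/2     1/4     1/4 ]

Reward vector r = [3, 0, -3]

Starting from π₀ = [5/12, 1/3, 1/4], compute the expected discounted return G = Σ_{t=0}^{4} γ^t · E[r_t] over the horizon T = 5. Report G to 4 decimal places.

t=0: π = [0.4167, 0.3333, 0.2500], E[r] = 0.5000, γ^t·E[r] = 0.500000, running G = 0.500000
t=1: π = [0.4444, 0.3125, 0.2431], E[r] = 0.6042, γ^t·E[r] = 0.543750, running G = 1.043750
t=2: π = [0.4479, 0.3131, 0.2390], E[r] = 0.6267, γ^t·E[r] = 0.507656, running G = 1.551406
t=3: π = [0.4478, 0.3134, 0.2388], E[r] = 0.6272, γ^t·E[r] = 0.457207, running G = 2.008613
t=4: π = [0.4478, 0.3134, 0.2388], E[r] = 0.6269, γ^t·E[r] = 0.411304, running G = 2.419918

G = 2.4199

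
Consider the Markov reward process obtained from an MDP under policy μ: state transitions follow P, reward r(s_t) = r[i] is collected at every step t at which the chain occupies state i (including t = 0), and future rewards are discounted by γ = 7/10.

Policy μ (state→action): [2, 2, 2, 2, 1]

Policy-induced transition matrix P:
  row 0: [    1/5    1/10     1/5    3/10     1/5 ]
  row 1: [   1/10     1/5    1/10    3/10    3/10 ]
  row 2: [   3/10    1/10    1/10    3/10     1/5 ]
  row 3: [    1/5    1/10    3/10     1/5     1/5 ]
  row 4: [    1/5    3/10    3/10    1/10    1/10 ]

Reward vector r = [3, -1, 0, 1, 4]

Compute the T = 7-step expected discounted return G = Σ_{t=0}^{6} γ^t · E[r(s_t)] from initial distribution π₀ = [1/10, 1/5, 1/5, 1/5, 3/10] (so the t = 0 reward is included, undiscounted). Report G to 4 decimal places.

t=0: π = [0.1000, 0.2000, 0.2000, 0.2000, 0.3000], E[r] = 1.5000, γ^t·E[r] = 1.500000, running G = 1.500000
t=1: π = [0.2000, 0.1800, 0.2100, 0.2200, 0.1900], E[r] = 1.4000, γ^t·E[r] = 0.980000, running G = 2.480000
t=2: π = [0.2030, 0.1560, 0.2020, 0.2400, 0.1990], E[r] = 1.4890, γ^t·E[r] = 0.729610, running G = 3.209610
t=3: π = [0.2046, 0.1554, 0.2081, 0.2362, 0.1957], E[r] = 1.4774, γ^t·E[r] = 0.506748, running G = 3.716358
t=4: π = [0.2053, 0.1547, 0.2068, 0.2372, 0.1960], E[r] = 1.4823, γ^t·E[r] = 0.355888, running G = 4.072246
t=5: π = [0.2052, 0.1547, 0.2072, 0.2371, 0.1959], E[r] = 1.4816, γ^t·E[r] = 0.249004, running G = 4.321251
t=6: π = [0.2053, 0.1546, 0.2071, 0.2371, 0.1959], E[r] = 1.4817, γ^t·E[r] = 0.174326, running G = 4.495577

G = 4.4956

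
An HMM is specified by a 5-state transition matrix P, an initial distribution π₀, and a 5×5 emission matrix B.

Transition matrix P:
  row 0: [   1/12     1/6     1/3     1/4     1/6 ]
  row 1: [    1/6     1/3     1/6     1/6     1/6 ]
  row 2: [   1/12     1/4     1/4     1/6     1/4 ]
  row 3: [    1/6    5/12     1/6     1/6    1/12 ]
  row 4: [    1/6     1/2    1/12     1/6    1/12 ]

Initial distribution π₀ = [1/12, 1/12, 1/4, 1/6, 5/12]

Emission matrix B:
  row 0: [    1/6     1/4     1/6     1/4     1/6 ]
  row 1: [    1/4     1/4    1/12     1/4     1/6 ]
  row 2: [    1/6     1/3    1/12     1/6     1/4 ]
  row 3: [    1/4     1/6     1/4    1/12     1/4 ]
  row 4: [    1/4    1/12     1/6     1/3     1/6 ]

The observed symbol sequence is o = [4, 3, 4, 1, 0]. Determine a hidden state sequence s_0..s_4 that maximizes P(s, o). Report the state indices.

path = [4, 1, 1, 1, 1]

t=0: δ = [1.389e-02, 1.389e-02, 6.250e-02, 4.167e-02, 6.944e-02]  (obs o_0=4)
t=1: δ = [2.894e-03, 8.681e-03, 2.604e-03, 9.645e-04, 5.208e-03]  ψ = [4, 4, 2, 4, 2]  (obs o_1=3)
t=2: δ = [2.411e-04, 4.823e-04, 3.617e-04, 3.617e-04, 2.411e-04]  ψ = [1, 1, 1, 1, 1]  (obs o_2=4)
t=3: δ = [2.009e-05, 4.019e-05, 3.014e-05, 1.340e-05, 7.535e-06]  ψ = [1, 1, 2, 1, 2]  (obs o_3=1)
t=4: δ = [1.116e-06, 3.349e-06, 1.256e-06, 1.674e-06, 1.884e-06]  ψ = [1, 1, 2, 1, 2]  (obs o_4=0)
backtrack: best end state = 1; path = [4, 1, 1, 1, 1]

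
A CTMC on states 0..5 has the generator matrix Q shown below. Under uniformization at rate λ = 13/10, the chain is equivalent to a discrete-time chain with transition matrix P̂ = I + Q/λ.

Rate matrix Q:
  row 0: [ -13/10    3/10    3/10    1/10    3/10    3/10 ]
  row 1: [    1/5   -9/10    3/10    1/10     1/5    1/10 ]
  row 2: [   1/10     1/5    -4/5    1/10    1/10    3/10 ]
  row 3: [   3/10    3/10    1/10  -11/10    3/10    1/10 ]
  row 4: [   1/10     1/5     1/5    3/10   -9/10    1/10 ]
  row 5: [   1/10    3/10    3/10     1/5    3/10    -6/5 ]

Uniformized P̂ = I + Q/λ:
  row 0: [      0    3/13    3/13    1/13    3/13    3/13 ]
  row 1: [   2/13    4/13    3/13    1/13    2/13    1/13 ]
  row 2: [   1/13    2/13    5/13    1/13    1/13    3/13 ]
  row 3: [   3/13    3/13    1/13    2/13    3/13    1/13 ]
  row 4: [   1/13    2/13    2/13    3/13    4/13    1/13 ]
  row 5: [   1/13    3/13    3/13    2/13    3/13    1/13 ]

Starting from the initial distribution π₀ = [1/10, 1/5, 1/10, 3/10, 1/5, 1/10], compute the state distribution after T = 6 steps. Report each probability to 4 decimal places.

t=0: π = [0.1000, 0.2000, 0.1000, 0.3000, 0.2000, 0.1000]
t=1: π = [0.1308, 0.2231, 0.1846, 0.1385, 0.2154, 0.1077]
t=2: π = [0.1053, 0.2172, 0.2213, 0.1290, 0.2018, 0.1254]
t=3: π = [0.1054, 0.2149, 0.2294, 0.1275, 0.1955, 0.1272]
t=4: π = [0.1050, 0.2146, 0.2314, 0.1266, 0.1940, 0.1284]
t=5: π = [0.1048, 0.2146, 0.2320, 0.1264, 0.1936, 0.1287]
t=6: π = [0.1048, 0.2145, 0.2321, 0.1263, 0.1935, 0.1287]

π = [0.1048, 0.2145, 0.2321, 0.1263, 0.1935, 0.1287]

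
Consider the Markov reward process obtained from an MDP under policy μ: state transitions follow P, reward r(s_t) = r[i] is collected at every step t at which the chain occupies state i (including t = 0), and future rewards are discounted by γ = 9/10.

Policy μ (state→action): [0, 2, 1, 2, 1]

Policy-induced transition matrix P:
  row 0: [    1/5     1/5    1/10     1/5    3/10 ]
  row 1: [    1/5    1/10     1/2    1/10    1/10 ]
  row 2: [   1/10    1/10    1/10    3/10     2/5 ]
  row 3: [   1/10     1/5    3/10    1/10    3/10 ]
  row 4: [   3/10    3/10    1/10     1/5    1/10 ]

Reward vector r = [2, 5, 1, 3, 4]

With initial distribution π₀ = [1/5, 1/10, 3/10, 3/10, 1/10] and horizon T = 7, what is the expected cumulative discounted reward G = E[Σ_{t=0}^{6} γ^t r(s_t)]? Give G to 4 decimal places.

t=0: π = [0.2000, 0.1000, 0.3000, 0.3000, 0.1000], E[r] = 2.5000, γ^t·E[r] = 2.500000, running G = 2.500000
t=1: π = [0.1500, 0.1700, 0.2000, 0.1900, 0.2900], E[r] = 3.0800, γ^t·E[r] = 2.772000, running G = 5.272000
t=2: π = [0.1900, 0.1920, 0.2060, 0.1840, 0.2280], E[r] = 3.0100, γ^t·E[r] = 2.438100, running G = 7.710100
t=3: π = [0.1838, 0.1830, 0.2136, 0.1830, 0.2366], E[r] = 2.9916, γ^t·E[r] = 2.180876, running G = 9.890976
t=4: π = [0.1840, 0.1840, 0.2098, 0.1848, 0.2374], E[r] = 3.0018, γ^t·E[r] = 1.969507, running G = 11.860484
t=5: π = [0.1843, 0.1844, 0.2106, 0.1841, 0.2367], E[r] = 3.0000, γ^t·E[r] = 1.771487, running G = 13.631970
t=6: π = [0.1842, 0.1842, 0.2106, 0.1842, 0.2368], E[r] = 2.9999, γ^t·E[r] = 1.594250, running G = 15.226220

G = 15.2262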